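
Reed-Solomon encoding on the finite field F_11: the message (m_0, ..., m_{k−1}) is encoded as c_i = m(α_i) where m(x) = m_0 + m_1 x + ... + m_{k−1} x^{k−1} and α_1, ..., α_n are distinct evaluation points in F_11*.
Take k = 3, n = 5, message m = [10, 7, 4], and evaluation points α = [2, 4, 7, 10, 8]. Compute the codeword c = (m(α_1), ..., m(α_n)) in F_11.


c = [7, 3, 2, 7, 3]

Message polynomial: m(x) = 10 + 7·x + 4·x^2 (mod 11).
For each evaluation point α_i, compute m(α_i) mod 11:
  α_1 = 2: Horner steps 4 → 4 → 7, so m(2) = 7.
  α_2 = 4: Horner steps 4 → 1 → 3, so m(4) = 3.
  α_3 = 7: Horner steps 4 → 2 → 2, so m(7) = 2.
  α_4 = 10: Horner steps 4 → 3 → 7, so m(10) = 7.
  α_5 = 8: Horner steps 4 → 6 → 3, so m(8) = 3.
Codeword c = [7, 3, 2, 7, 3] ∈ F_11^5.


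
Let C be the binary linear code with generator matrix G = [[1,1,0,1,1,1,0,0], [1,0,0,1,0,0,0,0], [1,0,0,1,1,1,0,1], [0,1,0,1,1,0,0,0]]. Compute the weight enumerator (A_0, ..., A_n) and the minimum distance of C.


Weight distribution: A_0 = 1, A_2 = 4, A_3 = 6, A_4 = 3, A_5 = 2. Minimum distance d = 2.

Enumerate all 2^4 = 16 messages m ∈ F_2^4.
For each, compute codeword c = mG in F_2^8, then tally its weight.
  m = 0000 → c = 00000000, weight = 0.
  m = 1000 → c = 11011100, weight = 5.
  m = 0100 → c = 10010000, weight = 2.
  m = 1100 → c = 01001100, weight = 3.
  m = 0010 → c = 10011101, weight = 5.
  m = 1010 → c = 01000001, weight = 2.
  m = 0110 → c = 00001101, weight = 3.
  m = 1110 → c = 11010001, weight = 4.
  m = 0001 → c = 01011000, weight = 3.
  m = 1001 → c = 10000100, weight = 2.
  m = 0101 → c = 11001000, weight = 3.
  m = 1101 → c = 00010100, weight = 2.
  m = 0011 → c = 11000101, weight = 4.
  m = 1011 → c = 00011001, weight = 3.
  m = 0111 → c = 01010101, weight = 4.
  m = 1111 → c = 10001001, weight = 3.
Tally weights:
  weight 0: 1 codewords.
  weight 2: 4 codewords.
  weight 3: 6 codewords.
  weight 4: 3 codewords.
  weight 5: 2 codewords.
Minimum distance d = smallest w > 0 with A_w > 0 = 2.
Sanity: Σ A_w = 16 = 2^4 = 16 ✓.


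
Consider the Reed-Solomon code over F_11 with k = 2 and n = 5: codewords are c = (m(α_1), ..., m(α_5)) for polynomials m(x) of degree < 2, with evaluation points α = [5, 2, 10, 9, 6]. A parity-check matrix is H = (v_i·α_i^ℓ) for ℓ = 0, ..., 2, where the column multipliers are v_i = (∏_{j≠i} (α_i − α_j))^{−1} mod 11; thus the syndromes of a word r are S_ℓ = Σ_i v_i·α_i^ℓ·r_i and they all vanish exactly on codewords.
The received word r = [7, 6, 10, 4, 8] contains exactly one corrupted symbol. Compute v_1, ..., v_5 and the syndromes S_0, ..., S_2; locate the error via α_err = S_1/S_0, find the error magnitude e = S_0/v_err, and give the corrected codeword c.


S = (10, 6, 8), error at position 1, error magnitude e = 5, c = [2, 6, 10, 4, 8].

Step 1: column multipliers v_i = (∏_{j≠i}(α_i − α_j))^{−1} mod 11.
  i = 1 (α = 5): (5−2)(5−10)(5−9)(5−6) = 3·(−5)·(−4)·(−1) = −60 ≡ 6, so v_1 = 6^{−1} = 2 (mod 11).
  i = 2 (α = 2): (2−5)(2−10)(2−9)(2−6) = (−3)·(−8)·(−7)·(−4) = 672 ≡ 1, so v_2 = 1^{−1} = 1 (mod 11).
  i = 3 (α = 10): (10−5)(10−2)(10−9)(10−6) = 5·8·1·4 = 160 ≡ 6, so v_3 = 6^{−1} = 2 (mod 11).
  i = 4 (α = 9): (9−5)(9−2)(9−10)(9−6) = 4·7·(−1)·3 = −84 ≡ 4, so v_4 = 4^{−1} = 3 (mod 11).
  i = 5 (α = 6): (6−5)(6−2)(6−10)(6−9) = 1·4·(−4)·(−3) = 48 ≡ 4, so v_5 = 4^{−1} = 3 (mod 11).
  v = [2, 1, 2, 3, 3].
Step 2: syndromes of r = [7, 6, 10, 4, 8] (all sums mod 11).
  S_0 = Σ v_i r_i = 2·7 + 1·6 + 2·10 + 3·4 + 3·8 = 76 ≡ 10.
  S_1 = Σ v_i α_i r_i = 2·5·7 + 1·2·6 + 2·10·10 + 3·9·4 + 3·6·8 = 534 ≡ 6.
  α_i^2 mod 11 = [3, 4, 1, 4, 3].
  S_2 = Σ v_i α_i^2 r_i = 2·3·7 + 1·4·6 + 2·1·10 + 3·4·4 + 3·3·8 = 206 ≡ 8.
  S = (10, 6, 8) ≠ 0, so r is not a codeword (an error is present).
Step 3: locate the error. For a single error e at position i, S_ℓ = v_i·e·α_i^ℓ, so α_err = S_1/S_0.
  S_0^{−1} = 10^{−1} = 10 (mod 11), so α_err = 6·10 = 60 ≡ 5 = α_1. Error position i = 1.
  Consistency check: S_2/S_1 = 8·2 = 16 ≡ 5 = α_err ✓ (single-error assumption holds).
Step 4: error magnitude e = S_0/v_1 = S_0·∏_{j≠1}(α_1 − α_j) = 10·6 = 60 ≡ 5 (mod 11).
Step 5: correct position 1: c_1 = r_1 − e = 7 − 5 ≡ 2 (mod 11). Hence c = [2, 6, 10, 4, 8].
  Check: interpolating c through the α_i gives m(x) = 5 + 6·x (degree < 2) with m(α_i) = c_i for every i, so c is indeed a codeword.


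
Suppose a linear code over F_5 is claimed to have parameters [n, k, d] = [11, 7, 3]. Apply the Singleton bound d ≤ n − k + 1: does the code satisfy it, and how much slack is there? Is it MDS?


Singleton RHS = n − k + 1 = 5, slack = 2, bound satisfied, not MDS.

Singleton bound: d ≤ n − k + 1.
Here n = 11, k = 7, so n − k + 1 = 5.
Given d = 3, check d ≤ 5: YES.
Slack = (n − k + 1) − d = 2.
The code is NOT MDS (slack = 2 > 0).
Description: the claimed parameters are [11, 7, 3]_5; such a code would be non-MDS.


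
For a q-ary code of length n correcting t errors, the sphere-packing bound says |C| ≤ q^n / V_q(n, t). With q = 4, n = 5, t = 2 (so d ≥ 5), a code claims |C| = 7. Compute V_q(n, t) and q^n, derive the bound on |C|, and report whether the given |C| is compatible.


V_q(n, t) = 106, q^n = 1024, Hamming bound = 9, |C| = 7 ≤ bound (satisfied).

Step 1: Compute V_q(n, t) = Σ_{j=0}^2 C(n, j) (q−1)^j.
  j = 0: C(5,0)·(3)^0 = 1·1 = 1.
  j = 1: C(5,1)·(3)^1 = 5·3 = 15.
  j = 2: C(5,2)·(3)^2 = 10·9 = 90.
  V_q(n, t) = 1 + 15 + 90 = 106.
Step 2: q^n = 4^5 = 1024.
Step 3: Hamming bound ⌊q^n / V_q(n,t)⌋ = ⌊1024/106⌋ = 9.
Step 4: Compare |C| = 7 to 9: satisfied.
The claimed |C| lies below the Hamming bound.


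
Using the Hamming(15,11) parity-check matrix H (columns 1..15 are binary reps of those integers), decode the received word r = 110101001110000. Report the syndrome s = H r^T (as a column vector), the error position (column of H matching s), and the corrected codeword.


s = (1, 0, 0, 1)^T, error position = 9, corrected codeword c = 110101000110000

Compute s = H r^T mod 2 one row at a time:
  s_1 = 0 + 1 + 1 + 1 + 0 + 0 + 0 + 0 = 3 ≡ 1 (mod 2).
  s_2 = 1 + 0 + 1 + 0 + 0 + 0 + 0 + 0 = 2 ≡ 0 (mod 2).
  s_3 = 1 + 0 + 1 + 0 + 1 + 1 + 0 + 0 = 4 ≡ 0 (mod 2).
  s_4 = 1 + 0 + 0 + 0 + 1 + 1 + 0 + 0 = 3 ≡ 1 (mod 2).
s = (1, 0, 0, 1)^T — this equals column 9 of H (binary 1001), so error is at position 9.
Correct: flip bit 9 of r = 110101001110000 to get c = 110101000110000.


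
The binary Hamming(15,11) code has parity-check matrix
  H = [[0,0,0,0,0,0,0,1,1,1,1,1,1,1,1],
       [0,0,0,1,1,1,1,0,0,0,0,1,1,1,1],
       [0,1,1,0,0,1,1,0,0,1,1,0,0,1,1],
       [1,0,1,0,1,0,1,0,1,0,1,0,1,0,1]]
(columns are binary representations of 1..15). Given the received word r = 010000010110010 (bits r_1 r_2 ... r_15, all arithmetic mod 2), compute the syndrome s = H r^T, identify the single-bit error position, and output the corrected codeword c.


s = (0, 1, 0, 1)^T, error position = 5, corrected codeword c = 010010010110010

Compute s = H r^T mod 2 one row at a time:
  s_1 = 1 + 0 + 1 + 1 + 0 + 0 + 1 + 0 = 4 ≡ 0 (mod 2).
  s_2 = 0 + 0 + 0 + 0 + 0 + 0 + 1 + 0 = 1 ≡ 1 (mod 2).
  s_3 = 1 + 0 + 0 + 0 + 1 + 1 + 1 + 0 = 4 ≡ 0 (mod 2).
  s_4 = 0 + 0 + 0 + 0 + 0 + 1 + 0 + 0 = 1 ≡ 1 (mod 2).
s = (0, 1, 0, 1)^T — this equals column 5 of H (binary 0101), so error is at position 5.
Correct: flip bit 5 of r = 010000010110010 to get c = 010010010110010.


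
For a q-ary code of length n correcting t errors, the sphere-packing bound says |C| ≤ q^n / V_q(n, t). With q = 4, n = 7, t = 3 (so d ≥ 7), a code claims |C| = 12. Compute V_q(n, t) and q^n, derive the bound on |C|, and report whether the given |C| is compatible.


V_q(n, t) = 1156, q^n = 16384, Hamming bound = 14, |C| = 12 ≤ bound (satisfied).

Step 1: Compute V_q(n, t) = Σ_{j=0}^3 C(n, j) (q−1)^j.
  j = 0: C(7,0)·(3)^0 = 1·1 = 1.
  j = 1: C(7,1)·(3)^1 = 7·3 = 21.
  j = 2: C(7,2)·(3)^2 = 21·9 = 189.
  j = 3: C(7,3)·(3)^3 = 35·27 = 945.
  V_q(n, t) = 1 + 21 + 189 + 945 = 1156.
Step 2: q^n = 4^7 = 16384.
Step 3: Hamming bound ⌊q^n / V_q(n,t)⌋ = ⌊16384/1156⌋ = 14.
Step 4: Compare |C| = 12 to 14: satisfied.
The claimed |C| lies below the Hamming bound.


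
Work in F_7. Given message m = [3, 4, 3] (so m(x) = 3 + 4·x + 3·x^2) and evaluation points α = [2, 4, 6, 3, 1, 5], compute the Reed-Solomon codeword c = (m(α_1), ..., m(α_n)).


c = [2, 4, 2, 0, 3, 0]

Message polynomial: m(x) = 3 + 4·x + 3·x^2 (mod 7).
For each evaluation point α_i, compute m(α_i) mod 7:
  α_1 = 2: Horner steps 3 → 3 → 2, so m(2) = 2.
  α_2 = 4: Horner steps 3 → 2 → 4, so m(4) = 4.
  α_3 = 6: Horner steps 3 → 1 → 2, so m(6) = 2.
  α_4 = 3: Horner steps 3 → 6 → 0, so m(3) = 0.
  α_5 = 1: Horner steps 3 → 0 → 3, so m(1) = 3.
  α_6 = 5: Horner steps 3 → 5 → 0, so m(5) = 0.
Codeword c = [2, 4, 2, 0, 3, 0] ∈ F_7^6.


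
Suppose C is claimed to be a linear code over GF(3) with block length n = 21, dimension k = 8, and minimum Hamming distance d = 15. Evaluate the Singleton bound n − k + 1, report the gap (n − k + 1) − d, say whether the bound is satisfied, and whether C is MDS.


Singleton RHS = n − k + 1 = 14, slack = -1, bound violated (no such code; not MDS).

Singleton bound: d ≤ n − k + 1.
Here n = 21, k = 8, so n − k + 1 = 14.
Given d = 15, check d ≤ 14: NO.
Slack = (n − k + 1) − d = -1.
The slack is negative: d = 15 exceeds n − k + 1 = 14 by 1, so the Singleton bound is violated and no linear [21, 8, 15]_3 code can exist. In particular it is not MDS (MDS requires d = n − k + 1 exactly).
Description: the claimed parameters are [21, 8, 15]_3; such a code would be impossible (violates the Singleton bound).


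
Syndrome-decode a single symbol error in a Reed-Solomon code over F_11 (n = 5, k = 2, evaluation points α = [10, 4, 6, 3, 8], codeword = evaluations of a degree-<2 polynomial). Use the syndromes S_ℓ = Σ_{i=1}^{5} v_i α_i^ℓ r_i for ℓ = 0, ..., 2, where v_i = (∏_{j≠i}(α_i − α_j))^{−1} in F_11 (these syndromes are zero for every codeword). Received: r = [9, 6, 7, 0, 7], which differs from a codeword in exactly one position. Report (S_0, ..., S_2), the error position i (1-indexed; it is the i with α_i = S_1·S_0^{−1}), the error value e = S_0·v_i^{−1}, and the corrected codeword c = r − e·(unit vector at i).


S = (4, 10, 3), error at position 5, error magnitude e = 10, c = [9, 6, 7, 0, 8].

Step 1: column multipliers v_i = (∏_{j≠i}(α_i − α_j))^{−1} mod 11.
  i = 1 (α = 10): (10−4)(10−6)(10−3)(10−8) = 6·4·7·2 = 336 ≡ 6, so v_1 = 6^{−1} = 2 (mod 11).
  i = 2 (α = 4): (4−10)(4−6)(4−3)(4−8) = (−6)·(−2)·1·(−4) = −48 ≡ 7, so v_2 = 7^{−1} = 8 (mod 11).
  i = 3 (α = 6): (6−10)(6−4)(6−3)(6−8) = (−4)·2·3·(−2) = 48 ≡ 4, so v_3 = 4^{−1} = 3 (mod 11).
  i = 4 (α = 3): (3−10)(3−4)(3−6)(3−8) = (−7)·(−1)·(−3)·(−5) = 105 ≡ 6, so v_4 = 6^{−1} = 2 (mod 11).
  i = 5 (α = 8): (8−10)(8−4)(8−6)(8−3) = (−2)·4·2·5 = −80 ≡ 8, so v_5 = 8^{−1} = 7 (mod 11).
  v = [2, 8, 3, 2, 7].
Step 2: syndromes of r = [9, 6, 7, 0, 7] (all sums mod 11).
  S_0 = Σ v_i r_i = 2·9 + 8·6 + 3·7 + 2·0 + 7·7 = 136 ≡ 4.
  S_1 = Σ v_i α_i r_i = 2·10·9 + 8·4·6 + 3·6·7 + 2·3·0 + 7·8·7 = 890 ≡ 10.
  α_i^2 mod 11 = [1, 5, 3, 9, 9].
  S_2 = Σ v_i α_i^2 r_i = 2·1·9 + 8·5·6 + 3·3·7 + 2·9·0 + 7·9·7 = 762 ≡ 3.
  S = (4, 10, 3) ≠ 0, so r is not a codeword (an error is present).
Step 3: locate the error. For a single error e at position i, S_ℓ = v_i·e·α_i^ℓ, so α_err = S_1/S_0.
  S_0^{−1} = 4^{−1} = 3 (mod 11), so α_err = 10·3 = 30 ≡ 8 = α_5. Error position i = 5.
  Consistency check: S_2/S_1 = 3·10 = 30 ≡ 8 = α_err ✓ (single-error assumption holds).
Step 4: error magnitude e = S_0/v_5 = S_0·∏_{j≠5}(α_5 − α_j) = 4·8 = 32 ≡ 10 (mod 11).
Step 5: correct position 5: c_5 = r_5 − e = 7 − 10 ≡ 8 (mod 11). Hence c = [9, 6, 7, 0, 8].
  Check: interpolating c through the α_i gives m(x) = 4 + 6·x (degree < 2) with m(α_i) = c_i for every i, so c is indeed a codeword.


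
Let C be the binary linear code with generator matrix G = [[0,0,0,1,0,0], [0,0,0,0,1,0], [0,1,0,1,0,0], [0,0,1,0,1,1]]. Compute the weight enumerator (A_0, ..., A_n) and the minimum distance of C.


Weight distribution: A_0 = 1, A_1 = 3, A_2 = 4, A_3 = 4, A_4 = 3, A_5 = 1. Minimum distance d = 1.

Enumerate all 2^4 = 16 messages m ∈ F_2^4.
For each, compute codeword c = mG in F_2^6, then tally its weight.
  m = 0000 → c = 000000, weight = 0.
  m = 1000 → c = 000100, weight = 1.
  m = 0100 → c = 000010, weight = 1.
  m = 1100 → c = 000110, weight = 2.
  m = 0010 → c = 010100, weight = 2.
  m = 1010 → c = 010000, weight = 1.
  m = 0110 → c = 010110, weight = 3.
  m = 1110 → c = 010010, weight = 2.
  m = 0001 → c = 001011, weight = 3.
  m = 1001 → c = 001111, weight = 4.
  m = 0101 → c = 001001, weight = 2.
  m = 1101 → c = 001101, weight = 3.
  m = 0011 → c = 011111, weight = 5.
  m = 1011 → c = 011011, weight = 4.
  m = 0111 → c = 011101, weight = 4.
  m = 1111 → c = 011001, weight = 3.
Tally weights:
  weight 0: 1 codewords.
  weight 1: 3 codewords.
  weight 2: 4 codewords.
  weight 3: 4 codewords.
  weight 4: 3 codewords.
  weight 5: 1 codewords.
Minimum distance d = smallest w > 0 with A_w > 0 = 1.
Sanity: Σ A_w = 16 = 2^4 = 16 ✓.


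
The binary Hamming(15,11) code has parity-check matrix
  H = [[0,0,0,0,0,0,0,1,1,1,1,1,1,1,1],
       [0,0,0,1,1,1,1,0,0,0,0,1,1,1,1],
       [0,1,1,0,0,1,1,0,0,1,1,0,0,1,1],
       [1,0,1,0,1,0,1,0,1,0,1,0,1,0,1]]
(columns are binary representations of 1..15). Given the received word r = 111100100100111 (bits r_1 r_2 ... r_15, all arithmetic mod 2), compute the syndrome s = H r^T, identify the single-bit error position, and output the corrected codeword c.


s = (0, 1, 0, 1)^T, error position = 5, corrected codeword c = 111110100100111

Compute s = H r^T mod 2 one row at a time:
  s_1 = 0 + 0 + 1 + 0 + 0 + 1 + 1 + 1 = 4 ≡ 0 (mod 2).
  s_2 = 1 + 0 + 0 + 1 + 0 + 1 + 1 + 1 = 5 ≡ 1 (mod 2).
  s_3 = 1 + 1 + 0 + 1 + 1 + 0 + 1 + 1 = 6 ≡ 0 (mod 2).
  s_4 = 1 + 1 + 0 + 1 + 0 + 0 + 1 + 1 = 5 ≡ 1 (mod 2).
s = (0, 1, 0, 1)^T — this equals column 5 of H (binary 0101), so error is at position 5.
Correct: flip bit 5 of r = 111100100100111 to get c = 111110100100111.


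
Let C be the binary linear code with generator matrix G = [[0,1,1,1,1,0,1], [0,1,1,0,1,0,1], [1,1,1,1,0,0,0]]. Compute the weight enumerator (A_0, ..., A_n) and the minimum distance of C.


Weight distribution: A_0 = 1, A_1 = 1, A_3 = 2, A_4 = 3, A_5 = 1. Minimum distance d = 1.

Enumerate all 2^3 = 8 messages m ∈ F_2^3.
For each, compute codeword c = mG in F_2^7, then tally its weight.
  m = 000 → c = 0000000, weight = 0.
  m = 100 → c = 0111101, weight = 5.
  m = 010 → c = 0110101, weight = 4.
  m = 110 → c = 0001000, weight = 1.
  m = 001 → c = 1111000, weight = 4.
  m = 101 → c = 1000101, weight = 3.
  m = 011 → c = 1001101, weight = 4.
  m = 111 → c = 1110000, weight = 3.
Tally weights:
  weight 0: 1 codewords.
  weight 1: 1 codewords.
  weight 3: 2 codewords.
  weight 4: 3 codewords.
  weight 5: 1 codewords.
Minimum distance d = smallest w > 0 with A_w > 0 = 1.
Sanity: Σ A_w = 8 = 2^3 = 8 ✓.


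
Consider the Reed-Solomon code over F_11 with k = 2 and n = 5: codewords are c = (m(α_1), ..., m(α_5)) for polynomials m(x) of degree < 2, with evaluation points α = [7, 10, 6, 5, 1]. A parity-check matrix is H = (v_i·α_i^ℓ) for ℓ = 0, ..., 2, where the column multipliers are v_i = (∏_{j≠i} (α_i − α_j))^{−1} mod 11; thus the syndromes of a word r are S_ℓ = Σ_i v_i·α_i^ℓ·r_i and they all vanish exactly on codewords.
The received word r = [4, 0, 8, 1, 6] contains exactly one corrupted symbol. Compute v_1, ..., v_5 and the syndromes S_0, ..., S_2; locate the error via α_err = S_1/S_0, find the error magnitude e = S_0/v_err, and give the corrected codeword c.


S = (8, 3, 8), error at position 2, error magnitude e = 8, c = [4, 3, 8, 1, 6].

Step 1: column multipliers v_i = (∏_{j≠i}(α_i − α_j))^{−1} mod 11.
  i = 1 (α = 7): (7−10)(7−6)(7−5)(7−1) = (−3)·1·2·6 = −36 ≡ 8, so v_1 = 8^{−1} = 7 (mod 11).
  i = 2 (α = 10): (10−7)(10−6)(10−5)(10−1) = 3·4·5·9 = 540 ≡ 1, so v_2 = 1^{−1} = 1 (mod 11).
  i = 3 (α = 6): (6−7)(6−10)(6−5)(6−1) = (−1)·(−4)·1·5 = 20 ≡ 9, so v_3 = 9^{−1} = 5 (mod 11).
  i = 4 (α = 5): (5−7)(5−10)(5−6)(5−1) = (−2)·(−5)·(−1)·4 = −40 ≡ 4, so v_4 = 4^{−1} = 3 (mod 11).
  i = 5 (α = 1): (1−7)(1−10)(1−6)(1−5) = (−6)·(−9)·(−5)·(−4) = 1080 ≡ 2, so v_5 = 2^{−1} = 6 (mod 11).
  v = [7, 1, 5, 3, 6].
Step 2: syndromes of r = [4, 0, 8, 1, 6] (all sums mod 11).
  S_0 = Σ v_i r_i = 7·4 + 1·0 + 5·8 + 3·1 + 6·6 = 107 ≡ 8.
  S_1 = Σ v_i α_i r_i = 7·7·4 + 1·10·0 + 5·6·8 + 3·5·1 + 6·1·6 = 487 ≡ 3.
  α_i^2 mod 11 = [5, 1, 3, 3, 1].
  S_2 = Σ v_i α_i^2 r_i = 7·5·4 + 1·1·0 + 5·3·8 + 3·3·1 + 6·1·6 = 305 ≡ 8.
  S = (8, 3, 8) ≠ 0, so r is not a codeword (an error is present).
Step 3: locate the error. For a single error e at position i, S_ℓ = v_i·e·α_i^ℓ, so α_err = S_1/S_0.
  S_0^{−1} = 8^{−1} = 7 (mod 11), so α_err = 3·7 = 21 ≡ 10 = α_2. Error position i = 2.
  Consistency check: S_2/S_1 = 8·4 = 32 ≡ 10 = α_err ✓ (single-error assumption holds).
Step 4: error magnitude e = S_0/v_2 = S_0·∏_{j≠2}(α_2 − α_j) = 8·1 = 8 ≡ 8 (mod 11).
Step 5: correct position 2: c_2 = r_2 − e = 0 − 8 ≡ 3 (mod 11). Hence c = [4, 3, 8, 1, 6].
  Check: interpolating c through the α_i gives m(x) = 10 + 7·x (degree < 2) with m(α_i) = c_i for every i, so c is indeed a codeword.


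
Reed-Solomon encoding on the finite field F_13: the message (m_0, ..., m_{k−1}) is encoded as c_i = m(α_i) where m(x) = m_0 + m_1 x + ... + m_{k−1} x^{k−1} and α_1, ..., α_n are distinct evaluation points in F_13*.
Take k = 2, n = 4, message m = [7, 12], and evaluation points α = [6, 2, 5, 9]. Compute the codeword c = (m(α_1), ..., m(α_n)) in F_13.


c = [1, 5, 2, 11]

Message polynomial: m(x) = 7 + 12·x (mod 13).
For each evaluation point α_i, compute m(α_i) mod 13:
  α_1 = 6: Horner steps 12 → 1, so m(6) = 1.
  α_2 = 2: Horner steps 12 → 5, so m(2) = 5.
  α_3 = 5: Horner steps 12 → 2, so m(5) = 2.
  α_4 = 9: Horner steps 12 → 11, so m(9) = 11.
Codeword c = [1, 5, 2, 11] ∈ F_13^4.


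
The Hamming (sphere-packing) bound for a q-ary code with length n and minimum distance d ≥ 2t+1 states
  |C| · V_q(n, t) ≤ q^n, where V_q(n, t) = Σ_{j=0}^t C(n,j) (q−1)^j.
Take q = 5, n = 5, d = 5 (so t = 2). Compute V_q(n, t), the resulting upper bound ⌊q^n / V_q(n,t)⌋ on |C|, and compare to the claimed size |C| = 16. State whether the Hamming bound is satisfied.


V_q(n, t) = 181, q^n = 3125, Hamming bound = 17, |C| = 16 ≤ bound (satisfied).

Step 1: Compute V_q(n, t) = Σ_{j=0}^2 C(n, j) (q−1)^j.
  j = 0: C(5,0)·(4)^0 = 1·1 = 1.
  j = 1: C(5,1)·(4)^1 = 5·4 = 20.
  j = 2: C(5,2)·(4)^2 = 10·16 = 160.
  V_q(n, t) = 1 + 20 + 160 = 181.
Step 2: q^n = 5^5 = 3125.
Step 3: Hamming bound ⌊q^n / V_q(n,t)⌋ = ⌊3125/181⌋ = 17.
Step 4: Compare |C| = 16 to 17: satisfied.
The claimed |C| lies below the Hamming bound.


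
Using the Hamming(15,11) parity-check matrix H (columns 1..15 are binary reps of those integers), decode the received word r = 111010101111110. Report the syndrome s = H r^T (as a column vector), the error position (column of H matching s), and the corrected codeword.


s = (0, 1, 0, 1)^T, error position = 5, corrected codeword c = 111000101111110

Compute s = H r^T mod 2 one row at a time:
  s_1 = 0 + 1 + 1 + 1 + 1 + 1 + 1 + 0 = 6 ≡ 0 (mod 2).
  s_2 = 0 + 1 + 0 + 1 + 1 + 1 + 1 + 0 = 5 ≡ 1 (mod 2).
  s_3 = 1 + 1 + 0 + 1 + 1 + 1 + 1 + 0 = 6 ≡ 0 (mod 2).
  s_4 = 1 + 1 + 1 + 1 + 1 + 1 + 1 + 0 = 7 ≡ 1 (mod 2).
s = (0, 1, 0, 1)^T — this equals column 5 of H (binary 0101), so error is at position 5.
Correct: flip bit 5 of r = 111010101111110 to get c = 111000101111110.


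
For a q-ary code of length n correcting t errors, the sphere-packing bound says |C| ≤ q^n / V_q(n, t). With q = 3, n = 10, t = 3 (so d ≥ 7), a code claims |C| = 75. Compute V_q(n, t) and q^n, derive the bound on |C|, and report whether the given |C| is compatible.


V_q(n, t) = 1161, q^n = 59049, Hamming bound = 50, |C| = 75 > bound (violated).

Step 1: Compute V_q(n, t) = Σ_{j=0}^3 C(n, j) (q−1)^j.
  j = 0: C(10,0)·(2)^0 = 1·1 = 1.
  j = 1: C(10,1)·(2)^1 = 10·2 = 20.
  j = 2: C(10,2)·(2)^2 = 45·4 = 180.
  j = 3: C(10,3)·(2)^3 = 120·8 = 960.
  V_q(n, t) = 1 + 20 + 180 + 960 = 1161.
Step 2: q^n = 3^10 = 59049.
Step 3: Hamming bound ⌊q^n / V_q(n,t)⌋ = ⌊59049/1161⌋ = 50.
Step 4: Compare |C| = 75 to 50: violated.
The claimed |C| lies above the Hamming bound, so no 3-ary code of length 10 with d ≥ 7 can have 75 codewords.


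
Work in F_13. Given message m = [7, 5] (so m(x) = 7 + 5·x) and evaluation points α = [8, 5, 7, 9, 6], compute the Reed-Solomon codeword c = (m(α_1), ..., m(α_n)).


c = [8, 6, 3, 0, 11]

Message polynomial: m(x) = 7 + 5·x (mod 13).
For each evaluation point α_i, compute m(α_i) mod 13:
  α_1 = 8: Horner steps 5 → 8, so m(8) = 8.
  α_2 = 5: Horner steps 5 → 6, so m(5) = 6.
  α_3 = 7: Horner steps 5 → 3, so m(7) = 3.
  α_4 = 9: Horner steps 5 → 0, so m(9) = 0.
  α_5 = 6: Horner steps 5 → 11, so m(6) = 11.
Codeword c = [8, 6, 3, 0, 11] ∈ F_13^5.


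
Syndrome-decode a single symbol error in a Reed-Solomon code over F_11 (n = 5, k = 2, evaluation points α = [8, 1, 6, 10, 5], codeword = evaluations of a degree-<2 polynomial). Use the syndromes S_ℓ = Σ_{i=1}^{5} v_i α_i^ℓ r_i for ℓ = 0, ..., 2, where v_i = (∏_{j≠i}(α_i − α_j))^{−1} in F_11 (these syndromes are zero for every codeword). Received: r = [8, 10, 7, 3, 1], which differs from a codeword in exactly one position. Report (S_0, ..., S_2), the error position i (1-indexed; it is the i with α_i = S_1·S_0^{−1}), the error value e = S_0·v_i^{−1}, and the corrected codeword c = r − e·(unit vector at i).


S = (2, 9, 2), error at position 4, error magnitude e = 5, c = [8, 10, 7, 9, 1].

Step 1: column multipliers v_i = (∏_{j≠i}(α_i − α_j))^{−1} mod 11.
  i = 1 (α = 8): (8−1)(8−6)(8−10)(8−5) = 7·2·(−2)·3 = −84 ≡ 4, so v_1 = 4^{−1} = 3 (mod 11).
  i = 2 (α = 1): (1−8)(1−6)(1−10)(1−5) = (−7)·(−5)·(−9)·(−4) = 1260 ≡ 6, so v_2 = 6^{−1} = 2 (mod 11).
  i = 3 (α = 6): (6−8)(6−1)(6−10)(6−5) = (−2)·5·(−4)·1 = 40 ≡ 7, so v_3 = 7^{−1} = 8 (mod 11).
  i = 4 (α = 10): (10−8)(10−1)(10−6)(10−5) = 2·9·4·5 = 360 ≡ 8, so v_4 = 8^{−1} = 7 (mod 11).
  i = 5 (α = 5): (5−8)(5−1)(5−6)(5−10) = (−3)·4·(−1)·(−5) = −60 ≡ 6, so v_5 = 6^{−1} = 2 (mod 11).
  v = [3, 2, 8, 7, 2].
Step 2: syndromes of r = [8, 10, 7, 3, 1] (all sums mod 11).
  S_0 = Σ v_i r_i = 3·8 + 2·10 + 8·7 + 7·3 + 2·1 = 123 ≡ 2.
  S_1 = Σ v_i α_i r_i = 3·8·8 + 2·1·10 + 8·6·7 + 7·10·3 + 2·5·1 = 768 ≡ 9.
  α_i^2 mod 11 = [9, 1, 3, 1, 3].
  S_2 = Σ v_i α_i^2 r_i = 3·9·8 + 2·1·10 + 8·3·7 + 7·1·3 + 2·3·1 = 431 ≡ 2.
  S = (2, 9, 2) ≠ 0, so r is not a codeword (an error is present).
Step 3: locate the error. For a single error e at position i, S_ℓ = v_i·e·α_i^ℓ, so α_err = S_1/S_0.
  S_0^{−1} = 2^{−1} = 6 (mod 11), so α_err = 9·6 = 54 ≡ 10 = α_4. Error position i = 4.
  Consistency check: S_2/S_1 = 2·5 = 10 ≡ 10 = α_err ✓ (single-error assumption holds).
Step 4: error magnitude e = S_0/v_4 = S_0·∏_{j≠4}(α_4 − α_j) = 2·8 = 16 ≡ 5 (mod 11).
Step 5: correct position 4: c_4 = r_4 − e = 3 − 5 ≡ 9 (mod 11). Hence c = [8, 10, 7, 9, 1].
  Check: interpolating c through the α_i gives m(x) = 4 + 6·x (degree < 2) with m(α_i) = c_i for every i, so c is indeed a codeword.


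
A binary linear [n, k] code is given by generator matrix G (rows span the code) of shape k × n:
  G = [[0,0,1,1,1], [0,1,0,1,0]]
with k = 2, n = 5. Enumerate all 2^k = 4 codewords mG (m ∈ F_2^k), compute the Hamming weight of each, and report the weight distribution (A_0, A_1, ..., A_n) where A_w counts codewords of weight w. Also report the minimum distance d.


Weight distribution: A_0 = 1, A_2 = 1, A_3 = 2. Minimum distance d = 2.

Enumerate all 2^2 = 4 messages m ∈ F_2^2.
For each, compute codeword c = mG in F_2^5, then tally its weight.
  m = 00 → c = 00000, weight = 0.
  m = 10 → c = 00111, weight = 3.
  m = 01 → c = 01010, weight = 2.
  m = 11 → c = 01101, weight = 3.
Tally weights:
  weight 0: 1 codewords.
  weight 2: 1 codewords.
  weight 3: 2 codewords.
Minimum distance d = smallest w > 0 with A_w > 0 = 2.
Sanity: Σ A_w = 4 = 2^2 = 4 ✓.


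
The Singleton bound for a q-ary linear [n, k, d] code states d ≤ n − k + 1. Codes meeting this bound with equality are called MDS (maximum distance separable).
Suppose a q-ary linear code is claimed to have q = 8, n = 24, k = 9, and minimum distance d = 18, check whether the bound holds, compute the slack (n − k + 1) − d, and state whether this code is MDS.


Singleton RHS = n − k + 1 = 16, slack = -2, bound violated (no such code; not MDS).

Singleton bound: d ≤ n − k + 1.
Here n = 24, k = 9, so n − k + 1 = 16.
Given d = 18, check d ≤ 16: NO.
Slack = (n − k + 1) − d = -2.
The slack is negative: d = 18 exceeds n − k + 1 = 16 by 2, so the Singleton bound is violated and no linear [24, 9, 18]_8 code can exist. In particular it is not MDS (MDS requires d = n − k + 1 exactly).
Description: the claimed parameters are [24, 9, 18]_8; such a code would be impossible (violates the Singleton bound).


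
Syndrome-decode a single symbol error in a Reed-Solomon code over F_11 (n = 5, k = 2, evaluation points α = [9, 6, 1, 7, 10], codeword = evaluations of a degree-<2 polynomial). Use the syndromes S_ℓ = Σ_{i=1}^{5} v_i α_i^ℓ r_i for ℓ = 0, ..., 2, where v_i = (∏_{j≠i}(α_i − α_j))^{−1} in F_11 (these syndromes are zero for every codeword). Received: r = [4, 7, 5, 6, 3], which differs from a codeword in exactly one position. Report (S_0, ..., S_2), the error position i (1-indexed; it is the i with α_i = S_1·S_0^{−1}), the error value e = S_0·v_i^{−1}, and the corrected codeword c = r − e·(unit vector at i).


S = (1, 1, 1), error at position 3, error magnitude e = 4, c = [4, 7, 1, 6, 3].

Step 1: column multipliers v_i = (∏_{j≠i}(α_i − α_j))^{−1} mod 11.
  i = 1 (α = 9): (9−6)(9−1)(9−7)(9−10) = 3·8·2·(−1) = −48 ≡ 7, so v_1 = 7^{−1} = 8 (mod 11).
  i = 2 (α = 6): (6−9)(6−1)(6−7)(6−10) = (−3)·5·(−1)·(−4) = −60 ≡ 6, so v_2 = 6^{−1} = 2 (mod 11).
  i = 3 (α = 1): (1−9)(1−6)(1−7)(1−10) = (−8)·(−5)·(−6)·(−9) = 2160 ≡ 4, so v_3 = 4^{−1} = 3 (mod 11).
  i = 4 (α = 7): (7−9)(7−6)(7−1)(7−10) = (−2)·1·6·(−3) = 36 ≡ 3, so v_4 = 3^{−1} = 4 (mod 11).
  i = 5 (α = 10): (10−9)(10−6)(10−1)(10−7) = 1·4·9·3 = 108 ≡ 9, so v_5 = 9^{−1} = 5 (mod 11).
  v = [8, 2, 3, 4, 5].
Step 2: syndromes of r = [4, 7, 5, 6, 3] (all sums mod 11).
  S_0 = Σ v_i r_i = 8·4 + 2·7 + 3·5 + 4·6 + 5·3 = 100 ≡ 1.
  S_1 = Σ v_i α_i r_i = 8·9·4 + 2·6·7 + 3·1·5 + 4·7·6 + 5·10·3 = 705 ≡ 1.
  α_i^2 mod 11 = [4, 3, 1, 5, 1].
  S_2 = Σ v_i α_i^2 r_i = 8·4·4 + 2·3·7 + 3·1·5 + 4·5·6 + 5·1·3 = 320 ≡ 1.
  S = (1, 1, 1) ≠ 0, so r is not a codeword (an error is present).
Step 3: locate the error. For a single error e at position i, S_ℓ = v_i·e·α_i^ℓ, so α_err = S_1/S_0.
  S_0^{−1} = 1^{−1} = 1 (mod 11), so α_err = 1·1 = 1 ≡ 1 = α_3. Error position i = 3.
  Consistency check: S_2/S_1 = 1·1 = 1 ≡ 1 = α_err ✓ (single-error assumption holds).
Step 4: error magnitude e = S_0/v_3 = S_0·∏_{j≠3}(α_3 − α_j) = 1·4 = 4 ≡ 4 (mod 11).
Step 5: correct position 3: c_3 = r_3 − e = 5 − 4 ≡ 1 (mod 11). Hence c = [4, 7, 1, 6, 3].
  Check: interpolating c through the α_i gives m(x) = 2 + 10·x (degree < 2) with m(α_i) = c_i for every i, so c is indeed a codeword.


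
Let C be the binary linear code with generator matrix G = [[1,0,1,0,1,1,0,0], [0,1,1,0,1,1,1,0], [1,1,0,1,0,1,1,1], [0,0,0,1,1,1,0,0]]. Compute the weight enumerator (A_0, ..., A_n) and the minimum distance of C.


Weight distribution: A_0 = 1, A_2 = 1, A_3 = 4, A_4 = 3, A_5 = 4, A_6 = 3. Minimum distance d = 2.

Enumerate all 2^4 = 16 messages m ∈ F_2^4.
For each, compute codeword c = mG in F_2^8, then tally its weight.
  m = 0000 → c = 00000000, weight = 0.
  m = 1000 → c = 10101100, weight = 4.
  m = 0100 → c = 01101110, weight = 5.
  m = 1100 → c = 11000010, weight = 3.
  m = 0010 → c = 11010111, weight = 6.
  m = 1010 → c = 01111011, weight = 6.
  m = 0110 → c = 10111001, weight = 5.
  m = 1110 → c = 00010101, weight = 3.
  m = 0001 → c = 00011100, weight = 3.
  m = 1001 → c = 10110000, weight = 3.
  m = 0101 → c = 01110010, weight = 4.
  m = 1101 → c = 11011110, weight = 6.
  m = 0011 → c = 11001011, weight = 5.
  m = 1011 → c = 01100111, weight = 5.
  m = 0111 → c = 10100101, weight = 4.
  m = 1111 → c = 00001001, weight = 2.
Tally weights:
  weight 0: 1 codewords.
  weight 2: 1 codewords.
  weight 3: 4 codewords.
  weight 4: 3 codewords.
  weight 5: 4 codewords.
  weight 6: 3 codewords.
Minimum distance d = smallest w > 0 with A_w > 0 = 2.
Sanity: Σ A_w = 16 = 2^4 = 16 ✓.


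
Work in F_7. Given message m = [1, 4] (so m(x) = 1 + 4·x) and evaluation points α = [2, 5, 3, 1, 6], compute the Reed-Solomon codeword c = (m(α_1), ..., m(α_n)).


c = [2, 0, 6, 5, 4]

Message polynomial: m(x) = 1 + 4·x (mod 7).
For each evaluation point α_i, compute m(α_i) mod 7:
  α_1 = 2: Horner steps 4 → 2, so m(2) = 2.
  α_2 = 5: Horner steps 4 → 0, so m(5) = 0.
  α_3 = 3: Horner steps 4 → 6, so m(3) = 6.
  α_4 = 1: Horner steps 4 → 5, so m(1) = 5.
  α_5 = 6: Horner steps 4 → 4, so m(6) = 4.
Codeword c = [2, 0, 6, 5, 4] ∈ F_7^5.


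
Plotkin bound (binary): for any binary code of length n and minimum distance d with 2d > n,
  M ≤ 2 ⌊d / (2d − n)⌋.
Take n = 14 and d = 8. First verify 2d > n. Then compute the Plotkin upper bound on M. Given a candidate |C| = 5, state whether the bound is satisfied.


Plotkin bound M ≤ 8; given |C| = 5 ≤ bound (satisfied).

Check applicability: 2d = 16, n = 14.
2d − n = 2 > 0, so Plotkin applies.
Compute d/(2d−n) = 8/2 ≈ 4.0000.
⌊d/(2d−n)⌋ = 4.
Plotkin bound: M ≤ 2·4 = 8.
Given |C| = 5, check: satisfied.
This |C| is below the Plotkin bound.


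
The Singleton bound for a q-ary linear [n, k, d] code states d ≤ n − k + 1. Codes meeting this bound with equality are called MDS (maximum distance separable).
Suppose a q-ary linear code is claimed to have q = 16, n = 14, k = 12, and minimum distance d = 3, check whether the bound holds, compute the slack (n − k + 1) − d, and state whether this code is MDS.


Singleton RHS = n − k + 1 = 3, slack = 0, bound satisfied, MDS.

Singleton bound: d ≤ n − k + 1.
Here n = 14, k = 12, so n − k + 1 = 3.
Given d = 3, check d ≤ 3: YES.
Slack = (n − k + 1) − d = 0.
The code is MDS (slack = 0).
Description: the claimed parameters are [14, 12, 3]_16; such a code would be MDS (meets Singleton bound).


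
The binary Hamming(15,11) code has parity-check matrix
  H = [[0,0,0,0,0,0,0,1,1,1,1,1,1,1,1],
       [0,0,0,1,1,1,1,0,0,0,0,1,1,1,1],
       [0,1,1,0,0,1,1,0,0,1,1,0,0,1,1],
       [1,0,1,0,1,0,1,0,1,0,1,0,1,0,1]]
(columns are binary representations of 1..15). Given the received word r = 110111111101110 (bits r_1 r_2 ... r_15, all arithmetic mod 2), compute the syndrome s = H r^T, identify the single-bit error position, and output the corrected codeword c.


s = (0, 1, 1, 1)^T, error position = 7, corrected codeword c = 110111011101110

Compute s = H r^T mod 2 one row at a time:
  s_1 = 1 + 1 + 1 + 0 + 1 + 1 + 1 + 0 = 6 ≡ 0 (mod 2).
  s_2 = 1 + 1 + 1 + 1 + 1 + 1 + 1 + 0 = 7 ≡ 1 (mod 2).
  s_3 = 1 + 0 + 1 + 1 + 1 + 0 + 1 + 0 = 5 ≡ 1 (mod 2).
  s_4 = 1 + 0 + 1 + 1 + 1 + 0 + 1 + 0 = 5 ≡ 1 (mod 2).
s = (0, 1, 1, 1)^T — this equals column 7 of H (binary 0111), so error is at position 7.
Correct: flip bit 7 of r = 110111111101110 to get c = 110111011101110.


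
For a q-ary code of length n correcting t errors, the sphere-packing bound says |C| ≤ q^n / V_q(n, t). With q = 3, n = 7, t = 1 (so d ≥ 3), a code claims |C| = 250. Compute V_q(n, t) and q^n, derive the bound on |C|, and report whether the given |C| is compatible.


V_q(n, t) = 15, q^n = 2187, Hamming bound = 145, |C| = 250 > bound (violated).

Step 1: Compute V_q(n, t) = Σ_{j=0}^1 C(n, j) (q−1)^j.
  j = 0: C(7,0)·(2)^0 = 1·1 = 1.
  j = 1: C(7,1)·(2)^1 = 7·2 = 14.
  V_q(n, t) = 1 + 14 = 15.
Step 2: q^n = 3^7 = 2187.
Step 3: Hamming bound ⌊q^n / V_q(n,t)⌋ = ⌊2187/15⌋ = 145.
Step 4: Compare |C| = 250 to 145: violated.
The claimed |C| lies above the Hamming bound, so no 3-ary code of length 7 with d ≥ 3 can have 250 codewords.


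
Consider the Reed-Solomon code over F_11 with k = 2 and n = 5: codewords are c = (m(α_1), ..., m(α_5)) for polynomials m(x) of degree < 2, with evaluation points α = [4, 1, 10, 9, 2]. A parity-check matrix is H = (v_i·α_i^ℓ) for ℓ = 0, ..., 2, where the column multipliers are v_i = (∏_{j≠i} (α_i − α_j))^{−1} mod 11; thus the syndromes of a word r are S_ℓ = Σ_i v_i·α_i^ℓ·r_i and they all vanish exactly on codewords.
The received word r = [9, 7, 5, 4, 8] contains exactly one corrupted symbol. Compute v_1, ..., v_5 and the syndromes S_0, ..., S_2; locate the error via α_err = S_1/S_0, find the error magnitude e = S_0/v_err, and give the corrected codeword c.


S = (8, 10, 7), error at position 1, error magnitude e = 10, c = [10, 7, 5, 4, 8].

Step 1: column multipliers v_i = (∏_{j≠i}(α_i − α_j))^{−1} mod 11.
  i = 1 (α = 4): (4−1)(4−10)(4−9)(4−2) = 3·(−6)·(−5)·2 = 180 ≡ 4, so v_1 = 4^{−1} = 3 (mod 11).
  i = 2 (α = 1): (1−4)(1−10)(1−9)(1−2) = (−3)·(−9)·(−8)·(−1) = 216 ≡ 7, so v_2 = 7^{−1} = 8 (mod 11).
  i = 3 (α = 10): (10−4)(10−1)(10−9)(10−2) = 6·9·1·8 = 432 ≡ 3, so v_3 = 3^{−1} = 4 (mod 11).
  i = 4 (α = 9): (9−4)(9−1)(9−10)(9−2) = 5·8·(−1)·7 = −280 ≡ 6, so v_4 = 6^{−1} = 2 (mod 11).
  i = 5 (α = 2): (2−4)(2−1)(2−10)(2−9) = (−2)·1·(−8)·(−7) = −112 ≡ 9, so v_5 = 9^{−1} = 5 (mod 11).
  v = [3, 8, 4, 2, 5].
Step 2: syndromes of r = [9, 7, 5, 4, 8] (all sums mod 11).
  S_0 = Σ v_i r_i = 3·9 + 8·7 + 4·5 + 2·4 + 5·8 = 151 ≡ 8.
  S_1 = Σ v_i α_i r_i = 3·4·9 + 8·1·7 + 4·10·5 + 2·9·4 + 5·2·8 = 516 ≡ 10.
  α_i^2 mod 11 = [5, 1, 1, 4, 4].
  S_2 = Σ v_i α_i^2 r_i = 3·5·9 + 8·1·7 + 4·1·5 + 2·4·4 + 5·4·8 = 403 ≡ 7.
  S = (8, 10, 7) ≠ 0, so r is not a codeword (an error is present).
Step 3: locate the error. For a single error e at position i, S_ℓ = v_i·e·α_i^ℓ, so α_err = S_1/S_0.
  S_0^{−1} = 8^{−1} = 7 (mod 11), so α_err = 10·7 = 70 ≡ 4 = α_1. Error position i = 1.
  Consistency check: S_2/S_1 = 7·10 = 70 ≡ 4 = α_err ✓ (single-error assumption holds).
Step 4: error magnitude e = S_0/v_1 = S_0·∏_{j≠1}(α_1 − α_j) = 8·4 = 32 ≡ 10 (mod 11).
Step 5: correct position 1: c_1 = r_1 − e = 9 − 10 ≡ 10 (mod 11). Hence c = [10, 7, 5, 4, 8].
  Check: interpolating c through the α_i gives m(x) = 6 + 1·x (degree < 2) with m(α_i) = c_i for every i, so c is indeed a codeword.


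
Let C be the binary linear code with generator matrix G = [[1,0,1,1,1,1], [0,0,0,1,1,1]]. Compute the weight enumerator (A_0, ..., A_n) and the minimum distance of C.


Weight distribution: A_0 = 1, A_2 = 1, A_3 = 1, A_5 = 1. Minimum distance d = 2.

Enumerate all 2^2 = 4 messages m ∈ F_2^2.
For each, compute codeword c = mG in F_2^6, then tally its weight.
  m = 00 → c = 000000, weight = 0.
  m = 10 → c = 101111, weight = 5.
  m = 01 → c = 000111, weight = 3.
  m = 11 → c = 101000, weight = 2.
Tally weights:
  weight 0: 1 codewords.
  weight 2: 1 codewords.
  weight 3: 1 codewords.
  weight 5: 1 codewords.
Minimum distance d = smallest w > 0 with A_w > 0 = 2.
Sanity: Σ A_w = 4 = 2^2 = 4 ✓.


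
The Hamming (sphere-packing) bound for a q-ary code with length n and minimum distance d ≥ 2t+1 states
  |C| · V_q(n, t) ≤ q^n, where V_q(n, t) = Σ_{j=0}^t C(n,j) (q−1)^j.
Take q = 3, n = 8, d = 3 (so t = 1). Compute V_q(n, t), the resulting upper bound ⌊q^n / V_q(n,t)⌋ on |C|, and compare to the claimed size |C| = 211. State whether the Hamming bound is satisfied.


V_q(n, t) = 17, q^n = 6561, Hamming bound = 385, |C| = 211 ≤ bound (satisfied).

Step 1: Compute V_q(n, t) = Σ_{j=0}^1 C(n, j) (q−1)^j.
  j = 0: C(8,0)·(2)^0 = 1·1 = 1.
  j = 1: C(8,1)·(2)^1 = 8·2 = 16.
  V_q(n, t) = 1 + 16 = 17.
Step 2: q^n = 3^8 = 6561.
Step 3: Hamming bound ⌊q^n / V_q(n,t)⌋ = ⌊6561/17⌋ = 385.
Step 4: Compare |C| = 211 to 385: satisfied.
The claimed |C| lies below the Hamming bound.


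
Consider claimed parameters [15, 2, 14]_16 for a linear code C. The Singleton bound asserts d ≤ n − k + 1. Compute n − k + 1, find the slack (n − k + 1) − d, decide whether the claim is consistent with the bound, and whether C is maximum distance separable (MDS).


Singleton RHS = n − k + 1 = 14, slack = 0, bound satisfied, MDS.

Singleton bound: d ≤ n − k + 1.
Here n = 15, k = 2, so n − k + 1 = 14.
Given d = 14, check d ≤ 14: YES.
Slack = (n − k + 1) − d = 0.
The code is MDS (slack = 0).
Description: the claimed parameters are [15, 2, 14]_16; such a code would be MDS (meets Singleton bound).


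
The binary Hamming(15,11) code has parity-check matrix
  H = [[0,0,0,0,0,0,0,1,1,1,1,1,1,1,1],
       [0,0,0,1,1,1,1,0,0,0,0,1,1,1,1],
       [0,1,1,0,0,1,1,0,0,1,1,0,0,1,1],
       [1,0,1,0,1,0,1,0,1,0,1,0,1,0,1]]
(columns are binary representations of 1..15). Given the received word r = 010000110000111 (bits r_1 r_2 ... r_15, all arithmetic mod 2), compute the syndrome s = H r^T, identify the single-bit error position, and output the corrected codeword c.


s = (0, 0, 0, 1)^T, error position = 1, corrected codeword c = 110000110000111

Compute s = H r^T mod 2 one row at a time:
  s_1 = 1 + 0 + 0 + 0 + 0 + 1 + 1 + 1 = 4 ≡ 0 (mod 2).
  s_2 = 0 + 0 + 0 + 1 + 0 + 1 + 1 + 1 = 4 ≡ 0 (mod 2).
  s_3 = 1 + 0 + 0 + 1 + 0 + 0 + 1 + 1 = 4 ≡ 0 (mod 2).
  s_4 = 0 + 0 + 0 + 1 + 0 + 0 + 1 + 1 = 3 ≡ 1 (mod 2).
s = (0, 0, 0, 1)^T — this equals column 1 of H (binary 0001), so error is at position 1.
Correct: flip bit 1 of r = 010000110000111 to get c = 110000110000111.


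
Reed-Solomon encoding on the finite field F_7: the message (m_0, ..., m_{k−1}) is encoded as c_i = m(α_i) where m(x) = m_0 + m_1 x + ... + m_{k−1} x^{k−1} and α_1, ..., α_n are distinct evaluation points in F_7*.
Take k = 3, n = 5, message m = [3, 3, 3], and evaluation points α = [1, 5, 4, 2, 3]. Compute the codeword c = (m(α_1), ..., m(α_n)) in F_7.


c = [2, 2, 0, 0, 4]

Message polynomial: m(x) = 3 + 3·x + 3·x^2 (mod 7).
For each evaluation point α_i, compute m(α_i) mod 7:
  α_1 = 1: Horner steps 3 → 6 → 2, so m(1) = 2.
  α_2 = 5: Horner steps 3 → 4 → 2, so m(5) = 2.
  α_3 = 4: Horner steps 3 → 1 → 0, so m(4) = 0.
  α_4 = 2: Horner steps 3 → 2 → 0, so m(2) = 0.
  α_5 = 3: Horner steps 3 → 5 → 4, so m(3) = 4.
Codeword c = [2, 2, 0, 0, 4] ∈ F_7^5.


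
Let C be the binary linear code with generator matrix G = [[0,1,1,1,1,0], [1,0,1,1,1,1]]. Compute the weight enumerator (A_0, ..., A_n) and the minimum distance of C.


Weight distribution: A_0 = 1, A_3 = 1, A_4 = 1, A_5 = 1. Minimum distance d = 3.

Enumerate all 2^2 = 4 messages m ∈ F_2^2.
For each, compute codeword c = mG in F_2^6, then tally its weight.
  m = 00 → c = 000000, weight = 0.
  m = 10 → c = 011110, weight = 4.
  m = 01 → c = 101111, weight = 5.
  m = 11 → c = 110001, weight = 3.
Tally weights:
  weight 0: 1 codewords.
  weight 3: 1 codewords.
  weight 4: 1 codewords.
  weight 5: 1 codewords.
Minimum distance d = smallest w > 0 with A_w > 0 = 3.
Sanity: Σ A_w = 4 = 2^2 = 4 ✓.
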